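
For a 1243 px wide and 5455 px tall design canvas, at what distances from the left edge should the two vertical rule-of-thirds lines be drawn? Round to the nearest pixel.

x = 414 px and x = 829 px

1243 / 3 = 414.33, so the vertical lines sit at one and two thirds of 1243.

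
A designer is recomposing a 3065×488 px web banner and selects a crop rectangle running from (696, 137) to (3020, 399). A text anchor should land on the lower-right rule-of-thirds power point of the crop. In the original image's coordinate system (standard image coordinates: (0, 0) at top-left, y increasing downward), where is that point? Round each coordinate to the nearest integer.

x = 2245 px, y = 312 px

Crop width = 3020 − 696 = 2324 px; one third is 774.67 px.
Crop height = 399 − 137 = 262 px; one third is 87.33 px.
The lower-right point is two-thirds across and two-thirds down within the crop:
x = 696 + 2 × 774.67 ≈ 2245; y = 137 + 2 × 87.33 ≈ 312.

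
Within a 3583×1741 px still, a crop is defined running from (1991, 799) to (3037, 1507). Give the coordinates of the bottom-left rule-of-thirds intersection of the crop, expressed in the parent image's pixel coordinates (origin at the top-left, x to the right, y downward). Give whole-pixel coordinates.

Crop width = 3037 − 1991 = 1046 px; one third is 348.67 px.
Crop height = 1507 − 799 = 708 px; one third is 236.00 px.
The bottom-left point is one-third across and two-thirds down within the crop:
x = 1991 + 1 × 348.67 ≈ 2340; y = 799 + 2 × 236.00 ≈ 1271.

x = 2340 px, y = 1271 px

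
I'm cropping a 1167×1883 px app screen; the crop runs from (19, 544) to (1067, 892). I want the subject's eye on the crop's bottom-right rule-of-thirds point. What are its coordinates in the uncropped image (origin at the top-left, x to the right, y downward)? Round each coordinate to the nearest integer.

(718, 776)

Crop width = 1067 − 19 = 1048 px; one third is 349.33 px.
Crop height = 892 − 544 = 348 px; one third is 116.00 px.
The bottom-right point is two-thirds across and two-thirds down within the crop:
x = 19 + 2 × 349.33 ≈ 718; y = 544 + 2 × 116.00 ≈ 776.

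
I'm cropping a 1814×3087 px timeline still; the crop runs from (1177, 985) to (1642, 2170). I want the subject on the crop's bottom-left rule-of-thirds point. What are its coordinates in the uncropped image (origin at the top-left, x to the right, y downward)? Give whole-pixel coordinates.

Crop width = 1642 − 1177 = 465 px; one third is 155.00 px.
Crop height = 2170 − 985 = 1185 px; one third is 395.00 px.
The bottom-left point is one-third across and two-thirds down within the crop:
x = 1177 + 1 × 155.00 ≈ 1332; y = 985 + 2 × 395.00 ≈ 1775.

x = 1332 px, y = 1775 px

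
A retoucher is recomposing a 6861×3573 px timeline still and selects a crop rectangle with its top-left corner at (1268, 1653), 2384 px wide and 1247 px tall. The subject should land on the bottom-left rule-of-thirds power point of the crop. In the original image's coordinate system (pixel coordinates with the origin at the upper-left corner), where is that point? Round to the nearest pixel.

One third of the crop width 2384 is 794.67 px.
One third of the crop height 1247 is 415.67 px.
The bottom-left point is one-third across and two-thirds down within the crop:
x = 1268 + 1 × 794.67 ≈ 2063; y = 1653 + 2 × 415.67 ≈ 2484.

(2063, 2484)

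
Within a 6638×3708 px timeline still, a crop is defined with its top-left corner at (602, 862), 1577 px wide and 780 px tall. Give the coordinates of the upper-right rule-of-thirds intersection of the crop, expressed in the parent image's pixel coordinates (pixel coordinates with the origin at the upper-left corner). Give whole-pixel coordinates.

(1653, 1122)

One third of the crop width 1577 is 525.67 px.
One third of the crop height 780 is 260.00 px.
The upper-right point is two-thirds across and one-third down within the crop:
x = 602 + 2 × 525.67 ≈ 1653; y = 862 + 1 × 260.00 ≈ 1122.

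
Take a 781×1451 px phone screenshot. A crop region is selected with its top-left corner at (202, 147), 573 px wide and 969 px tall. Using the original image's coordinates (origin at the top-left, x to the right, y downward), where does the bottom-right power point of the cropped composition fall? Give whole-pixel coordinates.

x = 584 px, y = 793 px

One third of the crop width 573 is 191.00 px.
One third of the crop height 969 is 323.00 px.
The bottom-right point is two-thirds across and two-thirds down within the crop:
x = 202 + 2 × 191.00 ≈ 584; y = 147 + 2 × 323.00 ≈ 793.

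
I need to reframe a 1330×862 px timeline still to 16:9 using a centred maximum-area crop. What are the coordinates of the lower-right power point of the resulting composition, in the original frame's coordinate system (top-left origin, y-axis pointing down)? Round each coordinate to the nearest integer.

x = 887 px, y = 556 px

1330/862 < 16/9, so the 16:9 crop keeps the full width 1330 and trims height to 1330 × 9/16 = 748.12 px.
Top offset = (862 − 748.12)/2 = 56.94 px; left offset = 0.
Lower-right is two-thirds across and two-thirds down within the crop:
x = 0.00 + 2 × 1330.00/3 ≈ 887; y = 56.94 + 2 × 748.12/3 ≈ 556.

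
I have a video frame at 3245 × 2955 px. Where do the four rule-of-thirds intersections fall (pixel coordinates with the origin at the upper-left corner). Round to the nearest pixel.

One third of 3245 is 1081.67; one third of 2955 is 985.
Vertical third lines at x = 1082 and x = 2163; horizontal third lines at y = 985 and y = 1970.

(1082, 985), (2163, 985), (1082, 1970), (2163, 1970)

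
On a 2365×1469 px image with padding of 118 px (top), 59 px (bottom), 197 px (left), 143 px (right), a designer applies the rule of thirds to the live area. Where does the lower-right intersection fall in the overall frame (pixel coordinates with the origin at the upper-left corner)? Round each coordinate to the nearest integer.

Content width = 2365 − 197 − 143 = 2025 px; content height = 1469 − 118 − 59 = 1292 px.
Lower-right is two-thirds across and two-thirds down within the live area.
x = 197 + 2 × 2025/3 = 197 + 1350.00 ≈ 1547
y = 118 + 2 × 1292/3 = 118 + 861.33 ≈ 979

(1547, 979)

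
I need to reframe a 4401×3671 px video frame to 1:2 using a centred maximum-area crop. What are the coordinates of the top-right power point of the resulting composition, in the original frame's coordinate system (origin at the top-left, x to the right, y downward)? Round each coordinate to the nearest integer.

x = 2506 px, y = 1224 px

4401/3671 > 1/2, so the 1:2 crop keeps the full height 3671 and trims width to 3671 × 1/2 = 1835.50 px.
Left offset = (4401 − 1835.50)/2 = 1282.75 px; top offset = 0.
Top-right is two-thirds across and one-third down within the crop:
x = 1282.75 + 2 × 1835.50/3 ≈ 2506; y = 0.00 + 1 × 3671.00/3 ≈ 1224.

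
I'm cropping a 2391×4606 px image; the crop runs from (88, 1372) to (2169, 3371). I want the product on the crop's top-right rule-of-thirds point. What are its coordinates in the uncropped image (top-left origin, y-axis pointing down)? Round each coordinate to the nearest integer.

Crop width = 2169 − 88 = 2081 px; one third is 693.67 px.
Crop height = 3371 − 1372 = 1999 px; one third is 666.33 px.
The top-right point is two-thirds across and one-third down within the crop:
x = 88 + 2 × 693.67 ≈ 1475; y = 1372 + 1 × 666.33 ≈ 2038.

(1475, 2038)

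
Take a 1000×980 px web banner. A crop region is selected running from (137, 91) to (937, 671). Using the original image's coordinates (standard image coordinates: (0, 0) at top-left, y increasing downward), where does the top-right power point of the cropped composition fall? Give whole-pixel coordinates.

x = 670 px, y = 284 px

Crop width = 937 − 137 = 800 px; one third is 266.67 px.
Crop height = 671 − 91 = 580 px; one third is 193.33 px.
The top-right point is two-thirds across and one-third down within the crop:
x = 137 + 2 × 266.67 ≈ 670; y = 91 + 1 × 193.33 ≈ 284.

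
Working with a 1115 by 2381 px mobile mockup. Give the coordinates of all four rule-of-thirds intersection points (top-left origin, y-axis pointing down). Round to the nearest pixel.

(372, 794), (743, 794), (372, 1587), (743, 1587)

One third of 1115 is 371.67; one third of 2381 is 793.67.
Vertical third lines at x = 372 and x = 743; horizontal third lines at y = 794 and y = 1587.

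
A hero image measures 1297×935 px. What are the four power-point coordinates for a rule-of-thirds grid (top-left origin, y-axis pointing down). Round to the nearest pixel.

(432, 312), (865, 312), (432, 623), (865, 623)

One third of 1297 is 432.33; one third of 935 is 311.67.
Vertical third lines at x = 432 and x = 865; horizontal third lines at y = 312 and y = 623.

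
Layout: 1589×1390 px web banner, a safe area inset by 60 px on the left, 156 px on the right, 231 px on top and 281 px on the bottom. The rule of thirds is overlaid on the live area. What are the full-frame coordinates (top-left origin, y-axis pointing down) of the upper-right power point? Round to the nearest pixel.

Content width = 1589 − 60 − 156 = 1373 px; content height = 1390 − 231 − 281 = 878 px.
Upper-right is two-thirds across and one-third down within the live area.
x = 60 + 2 × 1373/3 = 60 + 915.33 ≈ 975
y = 231 + 1 × 878/3 = 231 + 292.67 ≈ 524

(975, 524)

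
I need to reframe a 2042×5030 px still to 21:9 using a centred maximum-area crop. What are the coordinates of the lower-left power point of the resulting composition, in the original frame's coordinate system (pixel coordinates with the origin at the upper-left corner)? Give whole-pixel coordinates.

(681, 2661)

2042/5030 < 21/9, so the 21:9 crop keeps the full width 2042 and trims height to 2042 × 9/21 = 875.14 px.
Top offset = (5030 − 875.14)/2 = 2077.43 px; left offset = 0.
Lower-left is one-third across and two-thirds down within the crop:
x = 0.00 + 1 × 2042.00/3 ≈ 681; y = 2077.43 + 2 × 875.14/3 ≈ 2661.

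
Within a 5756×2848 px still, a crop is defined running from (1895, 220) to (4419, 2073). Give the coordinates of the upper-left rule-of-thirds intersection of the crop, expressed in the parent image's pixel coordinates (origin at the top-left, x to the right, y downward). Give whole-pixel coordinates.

Crop width = 4419 − 1895 = 2524 px; one third is 841.33 px.
Crop height = 2073 − 220 = 1853 px; one third is 617.67 px.
The upper-left point is one-third across and one-third down within the crop:
x = 1895 + 1 × 841.33 ≈ 2736; y = 220 + 1 × 617.67 ≈ 838.

x = 2736 px, y = 838 px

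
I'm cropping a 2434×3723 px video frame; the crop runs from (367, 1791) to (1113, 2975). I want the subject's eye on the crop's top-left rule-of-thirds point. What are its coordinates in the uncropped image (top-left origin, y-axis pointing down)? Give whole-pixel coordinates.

Crop width = 1113 − 367 = 746 px; one third is 248.67 px.
Crop height = 2975 − 1791 = 1184 px; one third is 394.67 px.
The top-left point is one-third across and one-third down within the crop:
x = 367 + 1 × 248.67 ≈ 616; y = 1791 + 1 × 394.67 ≈ 2186.

(616, 2186)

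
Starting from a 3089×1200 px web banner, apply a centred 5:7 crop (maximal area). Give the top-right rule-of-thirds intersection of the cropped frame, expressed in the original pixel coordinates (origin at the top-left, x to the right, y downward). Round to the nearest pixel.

x = 1687 px, y = 400 px

3089/1200 > 5/7, so the 5:7 crop keeps the full height 1200 and trims width to 1200 × 5/7 = 857.14 px.
Left offset = (3089 − 857.14)/2 = 1115.93 px; top offset = 0.
Top-right is two-thirds across and one-third down within the crop:
x = 1115.93 + 2 × 857.14/3 ≈ 1687; y = 0.00 + 1 × 1200.00/3 ≈ 400.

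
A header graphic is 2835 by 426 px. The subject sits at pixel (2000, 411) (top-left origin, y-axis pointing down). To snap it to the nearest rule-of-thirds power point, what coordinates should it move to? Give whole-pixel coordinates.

Third lines: x ∈ {945, 1890}, y ∈ {142, 284}.
2000 is closer to x = 1890; 411 is closer to y = 284.
So the nearest intersection is the lower-right power point.

(1890, 284)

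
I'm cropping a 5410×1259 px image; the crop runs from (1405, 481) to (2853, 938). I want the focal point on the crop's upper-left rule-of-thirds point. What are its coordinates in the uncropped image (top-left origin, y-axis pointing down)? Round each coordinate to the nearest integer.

x = 1888 px, y = 633 px

Crop width = 2853 − 1405 = 1448 px; one third is 482.67 px.
Crop height = 938 − 481 = 457 px; one third is 152.33 px.
The upper-left point is one-third across and one-third down within the crop:
x = 1405 + 1 × 482.67 ≈ 1888; y = 481 + 1 × 152.33 ≈ 633.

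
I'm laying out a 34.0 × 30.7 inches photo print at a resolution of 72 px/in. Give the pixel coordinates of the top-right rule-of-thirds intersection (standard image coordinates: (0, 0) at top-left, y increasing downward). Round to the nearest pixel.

x = 1632 px, y = 737 px

In pixels the canvas is 34.0 × 72 = 2448 wide and 30.7 × 72 = 2210.4 tall.
The top-right point is two-thirds across and one-third down:
x = 2 × 2448/3 ≈ 1632; y = 1 × 2210.4/3 ≈ 737.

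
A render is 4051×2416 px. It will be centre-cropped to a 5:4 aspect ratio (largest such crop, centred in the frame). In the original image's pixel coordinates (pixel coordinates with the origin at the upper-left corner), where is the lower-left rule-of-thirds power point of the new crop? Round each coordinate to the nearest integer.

(1522, 1611)

4051/2416 > 5/4, so the 5:4 crop keeps the full height 2416 and trims width to 2416 × 5/4 = 3020.00 px.
Left offset = (4051 − 3020.00)/2 = 515.50 px; top offset = 0.
Lower-left is one-third across and two-thirds down within the crop:
x = 515.50 + 1 × 3020.00/3 ≈ 1522; y = 0.00 + 2 × 2416.00/3 ≈ 1611.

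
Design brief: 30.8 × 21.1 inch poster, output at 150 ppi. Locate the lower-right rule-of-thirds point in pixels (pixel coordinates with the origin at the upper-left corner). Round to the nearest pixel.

In pixels the canvas is 30.8 × 150 = 4620 wide and 21.1 × 150 = 3165 tall.
The lower-right point is two-thirds across and two-thirds down:
x = 2 × 4620/3 ≈ 3080; y = 2 × 3165/3 ≈ 2110.

(3080, 2110)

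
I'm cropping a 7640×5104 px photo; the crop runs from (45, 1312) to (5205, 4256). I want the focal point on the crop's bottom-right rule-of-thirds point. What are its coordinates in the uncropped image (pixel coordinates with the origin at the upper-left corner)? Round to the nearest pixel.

x = 3485 px, y = 3275 px

Crop width = 5205 − 45 = 5160 px; one third is 1720.00 px.
Crop height = 4256 − 1312 = 2944 px; one third is 981.33 px.
The bottom-right point is two-thirds across and two-thirds down within the crop:
x = 45 + 2 × 1720.00 ≈ 3485; y = 1312 + 2 × 981.33 ≈ 3275.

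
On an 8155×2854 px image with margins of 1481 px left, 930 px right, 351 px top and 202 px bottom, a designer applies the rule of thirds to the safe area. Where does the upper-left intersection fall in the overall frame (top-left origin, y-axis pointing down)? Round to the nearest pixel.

Content width = 8155 − 1481 − 930 = 5744 px; content height = 2854 − 351 − 202 = 2301 px.
Upper-left is one-third across and one-third down within the safe area.
x = 1481 + 1 × 5744/3 = 1481 + 1914.67 ≈ 3396
y = 351 + 1 × 2301/3 = 351 + 767.00 ≈ 1118

x = 3396 px, y = 1118 px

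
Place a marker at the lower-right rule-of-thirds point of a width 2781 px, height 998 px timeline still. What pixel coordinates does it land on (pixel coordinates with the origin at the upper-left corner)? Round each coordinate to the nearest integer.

The lower-right point sits two-thirds of the way across and two-thirds of the way down.
x = 2 × 2781/3 ≈ 1854; y = 2 × 998/3 ≈ 665.

(1854, 665)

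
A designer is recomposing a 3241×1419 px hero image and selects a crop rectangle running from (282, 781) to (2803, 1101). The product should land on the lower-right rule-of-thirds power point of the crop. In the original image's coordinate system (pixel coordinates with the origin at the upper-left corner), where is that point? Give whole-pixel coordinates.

Crop width = 2803 − 282 = 2521 px; one third is 840.33 px.
Crop height = 1101 − 781 = 320 px; one third is 106.67 px.
The lower-right point is two-thirds across and two-thirds down within the crop:
x = 282 + 2 × 840.33 ≈ 1963; y = 781 + 2 × 106.67 ≈ 994.

x = 1963 px, y = 994 px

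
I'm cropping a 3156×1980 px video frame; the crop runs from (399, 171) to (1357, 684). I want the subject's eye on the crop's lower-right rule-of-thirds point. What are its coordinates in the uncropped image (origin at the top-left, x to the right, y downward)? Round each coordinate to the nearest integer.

(1038, 513)

Crop width = 1357 − 399 = 958 px; one third is 319.33 px.
Crop height = 684 − 171 = 513 px; one third is 171.00 px.
The lower-right point is two-thirds across and two-thirds down within the crop:
x = 399 + 2 × 319.33 ≈ 1038; y = 171 + 2 × 171.00 ≈ 513.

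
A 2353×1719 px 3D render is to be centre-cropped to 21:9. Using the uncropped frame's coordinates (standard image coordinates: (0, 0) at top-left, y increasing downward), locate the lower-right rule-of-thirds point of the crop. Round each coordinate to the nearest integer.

x = 1569 px, y = 1028 px

2353/1719 < 21/9, so the 21:9 crop keeps the full width 2353 and trims height to 2353 × 9/21 = 1008.43 px.
Top offset = (1719 − 1008.43)/2 = 355.29 px; left offset = 0.
Lower-right is two-thirds across and two-thirds down within the crop:
x = 0.00 + 2 × 2353.00/3 ≈ 1569; y = 355.29 + 2 × 1008.43/3 ≈ 1028.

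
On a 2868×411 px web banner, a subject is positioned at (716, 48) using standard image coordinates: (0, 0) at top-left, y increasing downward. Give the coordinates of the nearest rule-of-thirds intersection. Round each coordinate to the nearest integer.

Third lines: x ∈ {956, 1912}, y ∈ {137, 274}.
716 is closer to x = 956; 48 is closer to y = 137.
So the nearest intersection is the upper-left power point.

x = 956 px, y = 137 px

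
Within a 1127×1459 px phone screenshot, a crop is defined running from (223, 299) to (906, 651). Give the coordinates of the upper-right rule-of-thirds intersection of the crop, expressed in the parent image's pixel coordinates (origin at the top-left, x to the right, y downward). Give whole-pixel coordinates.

x = 678 px, y = 416 px

Crop width = 906 − 223 = 683 px; one third is 227.67 px.
Crop height = 651 − 299 = 352 px; one third is 117.33 px.
The upper-right point is two-thirds across and one-third down within the crop:
x = 223 + 2 × 227.67 ≈ 678; y = 299 + 1 × 117.33 ≈ 416.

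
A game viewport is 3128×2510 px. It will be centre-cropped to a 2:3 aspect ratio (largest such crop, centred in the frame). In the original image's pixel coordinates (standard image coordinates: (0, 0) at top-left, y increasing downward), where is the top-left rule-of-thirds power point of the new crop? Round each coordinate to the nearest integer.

x = 1285 px, y = 837 px

3128/2510 > 2/3, so the 2:3 crop keeps the full height 2510 and trims width to 2510 × 2/3 = 1673.33 px.
Left offset = (3128 − 1673.33)/2 = 727.33 px; top offset = 0.
Top-left is one-third across and one-third down within the crop:
x = 727.33 + 1 × 1673.33/3 ≈ 1285; y = 0.00 + 1 × 2510.00/3 ≈ 837.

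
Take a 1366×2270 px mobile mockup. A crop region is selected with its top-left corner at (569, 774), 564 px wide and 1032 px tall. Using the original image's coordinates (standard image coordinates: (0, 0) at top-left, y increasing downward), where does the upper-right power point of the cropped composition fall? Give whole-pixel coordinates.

One third of the crop width 564 is 188.00 px.
One third of the crop height 1032 is 344.00 px.
The upper-right point is two-thirds across and one-third down within the crop:
x = 569 + 2 × 188.00 ≈ 945; y = 774 + 1 × 344.00 ≈ 1118.

x = 945 px, y = 1118 px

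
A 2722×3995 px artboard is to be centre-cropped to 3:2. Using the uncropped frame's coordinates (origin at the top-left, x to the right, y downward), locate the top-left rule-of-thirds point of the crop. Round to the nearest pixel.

2722/3995 < 3/2, so the 3:2 crop keeps the full width 2722 and trims height to 2722 × 2/3 = 1814.67 px.
Top offset = (3995 − 1814.67)/2 = 1090.17 px; left offset = 0.
Top-left is one-third across and one-third down within the crop:
x = 0.00 + 1 × 2722.00/3 ≈ 907; y = 1090.17 + 1 × 1814.67/3 ≈ 1695.

x = 907 px, y = 1695 px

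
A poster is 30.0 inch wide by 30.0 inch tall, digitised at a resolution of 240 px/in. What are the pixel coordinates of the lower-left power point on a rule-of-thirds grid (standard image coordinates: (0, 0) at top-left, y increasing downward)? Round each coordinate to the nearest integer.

In pixels the canvas is 30.0 × 240 = 7200 wide and 30.0 × 240 = 7200 tall.
The lower-left point is one-third across and two-thirds down:
x = 1 × 7200/3 ≈ 2400; y = 2 × 7200/3 ≈ 4800.

(2400, 4800)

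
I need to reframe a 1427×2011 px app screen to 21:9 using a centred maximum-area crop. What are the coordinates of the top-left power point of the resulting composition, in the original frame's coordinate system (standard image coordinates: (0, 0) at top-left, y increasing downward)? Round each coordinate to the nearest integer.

x = 476 px, y = 904 px

1427/2011 < 21/9, so the 21:9 crop keeps the full width 1427 and trims height to 1427 × 9/21 = 611.57 px.
Top offset = (2011 − 611.57)/2 = 699.71 px; left offset = 0.
Top-left is one-third across and one-third down within the crop:
x = 0.00 + 1 × 1427.00/3 ≈ 476; y = 699.71 + 1 × 611.57/3 ≈ 904.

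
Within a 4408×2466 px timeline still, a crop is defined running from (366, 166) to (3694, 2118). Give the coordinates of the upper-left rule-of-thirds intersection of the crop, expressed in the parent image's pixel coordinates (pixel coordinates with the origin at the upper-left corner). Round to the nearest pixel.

x = 1475 px, y = 817 px

Crop width = 3694 − 366 = 3328 px; one third is 1109.33 px.
Crop height = 2118 − 166 = 1952 px; one third is 650.67 px.
The upper-left point is one-third across and one-third down within the crop:
x = 366 + 1 × 1109.33 ≈ 1475; y = 166 + 1 × 650.67 ≈ 817.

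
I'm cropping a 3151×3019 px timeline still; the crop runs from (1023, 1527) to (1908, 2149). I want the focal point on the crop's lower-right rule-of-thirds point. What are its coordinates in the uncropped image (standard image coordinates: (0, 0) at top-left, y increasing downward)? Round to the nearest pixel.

Crop width = 1908 − 1023 = 885 px; one third is 295.00 px.
Crop height = 2149 − 1527 = 622 px; one third is 207.33 px.
The lower-right point is two-thirds across and two-thirds down within the crop:
x = 1023 + 2 × 295.00 ≈ 1613; y = 1527 + 2 × 207.33 ≈ 1942.

x = 1613 px, y = 1942 px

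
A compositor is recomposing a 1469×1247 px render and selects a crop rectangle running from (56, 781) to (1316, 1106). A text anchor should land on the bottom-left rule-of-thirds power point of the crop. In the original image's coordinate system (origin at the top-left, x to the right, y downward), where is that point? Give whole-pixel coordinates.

(476, 998)

Crop width = 1316 − 56 = 1260 px; one third is 420.00 px.
Crop height = 1106 − 781 = 325 px; one third is 108.33 px.
The bottom-left point is one-third across and two-thirds down within the crop:
x = 56 + 1 × 420.00 ≈ 476; y = 781 + 2 × 108.33 ≈ 998.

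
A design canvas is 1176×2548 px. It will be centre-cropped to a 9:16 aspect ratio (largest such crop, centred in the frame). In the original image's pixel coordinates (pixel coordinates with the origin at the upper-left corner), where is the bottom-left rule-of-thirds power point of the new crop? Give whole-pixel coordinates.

x = 392 px, y = 1622 px

1176/2548 < 9/16, so the 9:16 crop keeps the full width 1176 and trims height to 1176 × 16/9 = 2090.67 px.
Top offset = (2548 − 2090.67)/2 = 228.67 px; left offset = 0.
Bottom-left is one-third across and two-thirds down within the crop:
x = 0.00 + 1 × 1176.00/3 ≈ 392; y = 228.67 + 2 × 2090.67/3 ≈ 1622.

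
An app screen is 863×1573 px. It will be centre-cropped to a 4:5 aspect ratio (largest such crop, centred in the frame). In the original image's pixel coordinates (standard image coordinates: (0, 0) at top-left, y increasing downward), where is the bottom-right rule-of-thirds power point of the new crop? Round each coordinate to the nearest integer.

(575, 966)

863/1573 < 4/5, so the 4:5 crop keeps the full width 863 and trims height to 863 × 5/4 = 1078.75 px.
Top offset = (1573 − 1078.75)/2 = 247.12 px; left offset = 0.
Bottom-right is two-thirds across and two-thirds down within the crop:
x = 0.00 + 2 × 863.00/3 ≈ 575; y = 247.12 + 2 × 1078.75/3 ≈ 966.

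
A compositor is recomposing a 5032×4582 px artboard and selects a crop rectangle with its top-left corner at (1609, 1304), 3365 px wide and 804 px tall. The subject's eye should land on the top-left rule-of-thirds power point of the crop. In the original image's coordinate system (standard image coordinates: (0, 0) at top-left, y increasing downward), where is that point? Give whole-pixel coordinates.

x = 2731 px, y = 1572 px

One third of the crop width 3365 is 1121.67 px.
One third of the crop height 804 is 268.00 px.
The top-left point is one-third across and one-third down within the crop:
x = 1609 + 1 × 1121.67 ≈ 2731; y = 1304 + 1 × 268.00 ≈ 1572.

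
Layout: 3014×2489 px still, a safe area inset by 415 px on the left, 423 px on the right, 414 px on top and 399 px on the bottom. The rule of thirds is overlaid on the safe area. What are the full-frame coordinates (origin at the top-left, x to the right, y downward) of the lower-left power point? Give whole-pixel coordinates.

Content width = 3014 − 415 − 423 = 2176 px; content height = 2489 − 414 − 399 = 1676 px.
Lower-left is one-third across and two-thirds down within the safe area.
x = 415 + 1 × 2176/3 = 415 + 725.33 ≈ 1140
y = 414 + 2 × 1676/3 = 414 + 1117.33 ≈ 1531

(1140, 1531)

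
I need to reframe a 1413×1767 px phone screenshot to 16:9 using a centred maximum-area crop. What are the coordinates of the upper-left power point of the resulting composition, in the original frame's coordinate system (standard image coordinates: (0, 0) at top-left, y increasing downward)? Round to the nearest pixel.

x = 471 px, y = 751 px

1413/1767 < 16/9, so the 16:9 crop keeps the full width 1413 and trims height to 1413 × 9/16 = 794.81 px.
Top offset = (1767 − 794.81)/2 = 486.09 px; left offset = 0.
Upper-left is one-third across and one-third down within the crop:
x = 0.00 + 1 × 1413.00/3 ≈ 471; y = 486.09 + 1 × 794.81/3 ≈ 751.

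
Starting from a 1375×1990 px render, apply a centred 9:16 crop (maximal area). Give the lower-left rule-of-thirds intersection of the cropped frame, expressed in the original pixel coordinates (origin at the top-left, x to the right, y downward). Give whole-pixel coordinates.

(501, 1327)

1375/1990 > 9/16, so the 9:16 crop keeps the full height 1990 and trims width to 1990 × 9/16 = 1119.38 px.
Left offset = (1375 − 1119.38)/2 = 127.81 px; top offset = 0.
Lower-left is one-third across and two-thirds down within the crop:
x = 127.81 + 1 × 1119.38/3 ≈ 501; y = 0.00 + 2 × 1990.00/3 ≈ 1327.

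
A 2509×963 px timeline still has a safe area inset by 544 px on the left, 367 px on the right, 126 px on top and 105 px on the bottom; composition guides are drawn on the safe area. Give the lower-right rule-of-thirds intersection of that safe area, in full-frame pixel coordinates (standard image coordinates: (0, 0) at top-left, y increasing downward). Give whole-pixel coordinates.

Content width = 2509 − 544 − 367 = 1598 px; content height = 963 − 126 − 105 = 732 px.
Lower-right is two-thirds across and two-thirds down within the safe area.
x = 544 + 2 × 1598/3 = 544 + 1065.33 ≈ 1609
y = 126 + 2 × 732/3 = 126 + 488.00 ≈ 614

x = 1609 px, y = 614 px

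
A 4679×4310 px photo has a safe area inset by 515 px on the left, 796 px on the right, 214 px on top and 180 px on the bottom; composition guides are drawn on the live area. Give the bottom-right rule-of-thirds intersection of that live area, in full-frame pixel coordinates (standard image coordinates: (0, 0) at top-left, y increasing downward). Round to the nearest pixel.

Content width = 4679 − 515 − 796 = 3368 px; content height = 4310 − 214 − 180 = 3916 px.
Bottom-right is two-thirds across and two-thirds down within the live area.
x = 515 + 2 × 3368/3 = 515 + 2245.33 ≈ 2760
y = 214 + 2 × 3916/3 = 214 + 2610.67 ≈ 2825

(2760, 2825)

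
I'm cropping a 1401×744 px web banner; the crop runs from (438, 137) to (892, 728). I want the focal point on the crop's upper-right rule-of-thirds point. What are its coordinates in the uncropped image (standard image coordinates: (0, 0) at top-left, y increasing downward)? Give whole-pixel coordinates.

Crop width = 892 − 438 = 454 px; one third is 151.33 px.
Crop height = 728 − 137 = 591 px; one third is 197.00 px.
The upper-right point is two-thirds across and one-third down within the crop:
x = 438 + 2 × 151.33 ≈ 741; y = 137 + 1 × 197.00 ≈ 334.

x = 741 px, y = 334 px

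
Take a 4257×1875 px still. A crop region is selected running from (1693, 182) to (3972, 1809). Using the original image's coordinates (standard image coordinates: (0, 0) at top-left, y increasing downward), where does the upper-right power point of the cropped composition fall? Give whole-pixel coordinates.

x = 3212 px, y = 724 px

Crop width = 3972 − 1693 = 2279 px; one third is 759.67 px.
Crop height = 1809 − 182 = 1627 px; one third is 542.33 px.
The upper-right point is two-thirds across and one-third down within the crop:
x = 1693 + 2 × 759.67 ≈ 3212; y = 182 + 1 × 542.33 ≈ 724.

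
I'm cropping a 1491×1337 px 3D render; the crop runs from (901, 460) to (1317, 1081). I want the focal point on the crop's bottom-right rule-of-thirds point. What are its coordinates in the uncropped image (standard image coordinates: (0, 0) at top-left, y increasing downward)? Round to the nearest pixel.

x = 1178 px, y = 874 px

Crop width = 1317 − 901 = 416 px; one third is 138.67 px.
Crop height = 1081 − 460 = 621 px; one third is 207.00 px.
The bottom-right point is two-thirds across and two-thirds down within the crop:
x = 901 + 2 × 138.67 ≈ 1178; y = 460 + 2 × 207.00 ≈ 874.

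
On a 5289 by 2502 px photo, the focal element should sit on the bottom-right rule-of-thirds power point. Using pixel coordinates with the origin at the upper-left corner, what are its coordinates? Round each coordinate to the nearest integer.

The bottom-right point sits two-thirds of the way across and two-thirds of the way down.
x = 2 × 5289/3 ≈ 3526; y = 2 × 2502/3 ≈ 1668.

(3526, 1668)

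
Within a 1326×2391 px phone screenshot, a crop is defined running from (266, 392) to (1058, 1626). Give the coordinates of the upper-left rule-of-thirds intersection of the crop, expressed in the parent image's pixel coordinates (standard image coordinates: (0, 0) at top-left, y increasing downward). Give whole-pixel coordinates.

(530, 803)

Crop width = 1058 − 266 = 792 px; one third is 264.00 px.
Crop height = 1626 − 392 = 1234 px; one third is 411.33 px.
The upper-left point is one-third across and one-third down within the crop:
x = 266 + 1 × 264.00 ≈ 530; y = 392 + 1 × 411.33 ≈ 803.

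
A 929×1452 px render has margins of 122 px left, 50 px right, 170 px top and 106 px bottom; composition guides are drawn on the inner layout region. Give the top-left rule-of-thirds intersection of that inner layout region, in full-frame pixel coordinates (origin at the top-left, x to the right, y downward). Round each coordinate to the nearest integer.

x = 374 px, y = 562 px

Content width = 929 − 122 − 50 = 757 px; content height = 1452 − 170 − 106 = 1176 px.
Top-left is one-third across and one-third down within the inner layout region.
x = 122 + 1 × 757/3 = 122 + 252.33 ≈ 374
y = 170 + 1 × 1176/3 = 170 + 392.00 ≈ 562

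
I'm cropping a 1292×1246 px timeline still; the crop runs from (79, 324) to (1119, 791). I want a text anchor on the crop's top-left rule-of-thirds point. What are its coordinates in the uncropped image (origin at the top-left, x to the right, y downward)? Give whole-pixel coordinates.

Crop width = 1119 − 79 = 1040 px; one third is 346.67 px.
Crop height = 791 − 324 = 467 px; one third is 155.67 px.
The top-left point is one-third across and one-third down within the crop:
x = 79 + 1 × 346.67 ≈ 426; y = 324 + 1 × 155.67 ≈ 480.

x = 426 px, y = 480 px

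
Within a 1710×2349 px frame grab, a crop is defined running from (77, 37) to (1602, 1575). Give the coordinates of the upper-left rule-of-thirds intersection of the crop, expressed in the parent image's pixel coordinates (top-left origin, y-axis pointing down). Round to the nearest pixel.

Crop width = 1602 − 77 = 1525 px; one third is 508.33 px.
Crop height = 1575 − 37 = 1538 px; one third is 512.67 px.
The upper-left point is one-third across and one-third down within the crop:
x = 77 + 1 × 508.33 ≈ 585; y = 37 + 1 × 512.67 ≈ 550.

x = 585 px, y = 550 px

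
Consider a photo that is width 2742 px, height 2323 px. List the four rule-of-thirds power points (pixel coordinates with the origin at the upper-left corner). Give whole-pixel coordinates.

(914, 774), (1828, 774), (914, 1549), (1828, 1549)

One third of 2742 is 914; one third of 2323 is 774.33.
Vertical third lines at x = 914 and x = 1828; horizontal third lines at y = 774 and y = 1549.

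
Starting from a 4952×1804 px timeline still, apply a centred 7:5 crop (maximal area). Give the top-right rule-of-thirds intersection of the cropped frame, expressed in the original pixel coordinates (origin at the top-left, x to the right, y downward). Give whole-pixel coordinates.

4952/1804 > 7/5, so the 7:5 crop keeps the full height 1804 and trims width to 1804 × 7/5 = 2525.60 px.
Left offset = (4952 − 2525.60)/2 = 1213.20 px; top offset = 0.
Top-right is two-thirds across and one-third down within the crop:
x = 1213.20 + 2 × 2525.60/3 ≈ 2897; y = 0.00 + 1 × 1804.00/3 ≈ 601.

(2897, 601)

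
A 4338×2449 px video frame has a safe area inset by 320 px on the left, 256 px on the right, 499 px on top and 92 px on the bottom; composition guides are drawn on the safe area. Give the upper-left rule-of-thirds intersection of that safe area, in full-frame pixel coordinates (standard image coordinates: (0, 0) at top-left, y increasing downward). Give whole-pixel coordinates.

Content width = 4338 − 320 − 256 = 3762 px; content height = 2449 − 499 − 92 = 1858 px.
Upper-left is one-third across and one-third down within the safe area.
x = 320 + 1 × 3762/3 = 320 + 1254.00 ≈ 1574
y = 499 + 1 × 1858/3 = 499 + 619.33 ≈ 1118

x = 1574 px, y = 1118 px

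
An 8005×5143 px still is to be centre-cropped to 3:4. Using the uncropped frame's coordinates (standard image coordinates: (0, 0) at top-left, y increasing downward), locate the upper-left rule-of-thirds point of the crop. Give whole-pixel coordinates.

8005/5143 > 3/4, so the 3:4 crop keeps the full height 5143 and trims width to 5143 × 3/4 = 3857.25 px.
Left offset = (8005 − 3857.25)/2 = 2073.88 px; top offset = 0.
Upper-left is one-third across and one-third down within the crop:
x = 2073.88 + 1 × 3857.25/3 ≈ 3360; y = 0.00 + 1 × 5143.00/3 ≈ 1714.

(3360, 1714)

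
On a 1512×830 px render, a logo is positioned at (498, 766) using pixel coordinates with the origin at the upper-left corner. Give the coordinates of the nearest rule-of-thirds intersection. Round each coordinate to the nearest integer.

Third lines: x ∈ {504, 1008}, y ∈ {277, 553}.
498 is closer to x = 504; 766 is closer to y = 553.
So the nearest intersection is the lower-left power point.

(504, 553)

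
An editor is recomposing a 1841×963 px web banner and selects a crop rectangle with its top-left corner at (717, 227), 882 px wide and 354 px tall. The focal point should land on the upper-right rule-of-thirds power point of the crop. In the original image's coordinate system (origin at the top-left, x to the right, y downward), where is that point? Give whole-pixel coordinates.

(1305, 345)

One third of the crop width 882 is 294.00 px.
One third of the crop height 354 is 118.00 px.
The upper-right point is two-thirds across and one-third down within the crop:
x = 717 + 2 × 294.00 ≈ 1305; y = 227 + 1 × 118.00 ≈ 345.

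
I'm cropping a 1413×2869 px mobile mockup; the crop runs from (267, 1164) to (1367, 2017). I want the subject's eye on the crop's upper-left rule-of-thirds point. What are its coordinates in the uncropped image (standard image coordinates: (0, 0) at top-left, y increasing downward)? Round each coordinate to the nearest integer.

Crop width = 1367 − 267 = 1100 px; one third is 366.67 px.
Crop height = 2017 − 1164 = 853 px; one third is 284.33 px.
The upper-left point is one-third across and one-third down within the crop:
x = 267 + 1 × 366.67 ≈ 634; y = 1164 + 1 × 284.33 ≈ 1448.

x = 634 px, y = 1448 px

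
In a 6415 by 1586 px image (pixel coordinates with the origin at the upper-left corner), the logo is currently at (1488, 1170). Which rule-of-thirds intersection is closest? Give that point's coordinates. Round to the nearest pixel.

Third lines: x ∈ {2138, 4277}, y ∈ {529, 1057}.
1488 is closer to x = 2138; 1170 is closer to y = 1057.
So the nearest intersection is the lower-left power point.

x = 2138 px, y = 1057 px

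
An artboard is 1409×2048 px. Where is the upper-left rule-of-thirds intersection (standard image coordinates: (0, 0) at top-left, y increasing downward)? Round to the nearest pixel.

(470, 683)

The upper-left point sits one-third of the way across and one-third of the way down.
x = 1 × 1409/3 ≈ 470; y = 1 × 2048/3 ≈ 683.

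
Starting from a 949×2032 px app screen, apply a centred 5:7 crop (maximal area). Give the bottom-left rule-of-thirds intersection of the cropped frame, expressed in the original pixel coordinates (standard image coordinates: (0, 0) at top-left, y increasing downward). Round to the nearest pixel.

949/2032 < 5/7, so the 5:7 crop keeps the full width 949 and trims height to 949 × 7/5 = 1328.60 px.
Top offset = (2032 − 1328.60)/2 = 351.70 px; left offset = 0.
Bottom-left is one-third across and two-thirds down within the crop:
x = 0.00 + 1 × 949.00/3 ≈ 316; y = 351.70 + 2 × 1328.60/3 ≈ 1237.

(316, 1237)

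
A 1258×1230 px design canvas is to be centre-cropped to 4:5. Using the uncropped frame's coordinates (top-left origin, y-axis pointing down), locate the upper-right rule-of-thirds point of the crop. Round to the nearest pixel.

1258/1230 > 4/5, so the 4:5 crop keeps the full height 1230 and trims width to 1230 × 4/5 = 984.00 px.
Left offset = (1258 − 984.00)/2 = 137.00 px; top offset = 0.
Upper-right is two-thirds across and one-third down within the crop:
x = 137.00 + 2 × 984.00/3 ≈ 793; y = 0.00 + 1 × 1230.00/3 ≈ 410.

x = 793 px, y = 410 px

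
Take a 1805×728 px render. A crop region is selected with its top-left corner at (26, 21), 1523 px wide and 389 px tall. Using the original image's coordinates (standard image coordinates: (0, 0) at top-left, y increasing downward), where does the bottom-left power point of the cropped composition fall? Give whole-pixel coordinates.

One third of the crop width 1523 is 507.67 px.
One third of the crop height 389 is 129.67 px.
The bottom-left point is one-third across and two-thirds down within the crop:
x = 26 + 1 × 507.67 ≈ 534; y = 21 + 2 × 129.67 ≈ 280.

x = 534 px, y = 280 px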